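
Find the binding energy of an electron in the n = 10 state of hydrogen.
0.13606 eV

The ionization energy is the energy needed to remove the electron completely (n → ∞).

For hydrogen, E_n = -13.6057 eV / n².

At n = 10: E_10 = -13.6057 / 10² = -0.13605700 eV
At n = ∞: E_∞ = 0 eV

Ionization energy = E_∞ - E_10 = 0 - (-0.13605700) = 0.13605700 eV
Ionization energy ≈ 0.13606 eV

This is also called the binding energy of the electron in state n = 10.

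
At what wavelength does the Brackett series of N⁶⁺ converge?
29.7556 nm

The series limit corresponds to the transition from n = ∞ to n = 4.
This is the highest energy (shortest wavelength) transition in the Brackett series.

E_∞ = 0 eV
E_4 = -13.6057 × 7² / 4² = -41.667456 eV

Energy at series limit:
ΔE = E_∞ - E_4 = 0 - (-41.667456) = 41.667456 eV
λ = hc/E = 1239.84 eV·nm / 41.667456 eV = 29.7556 nm

This energy equals the ionization energy from the n = 4 state of N⁶⁺.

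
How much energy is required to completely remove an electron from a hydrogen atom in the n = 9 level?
0.168 eV

The ionization energy is the energy needed to remove the electron completely (n → ∞).

For hydrogen, E_n = -13.6057 eV / n².

At n = 9: E_9 = -13.6057 / 9² = -0.167972 eV
At n = ∞: E_∞ = 0 eV

Ionization energy = E_∞ - E_9 = 0 - (-0.167972) = 0.167972 eV
Ionization energy ≈ 0.168 eV

This is also called the binding energy of the electron in state n = 9.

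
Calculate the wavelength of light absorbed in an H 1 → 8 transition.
92.573 nm

First, find the transition energy using E_n = -13.6057 / n² eV:
E_1 = -13.6057 / 1² = -13.60570 eV
E_8 = -13.6057 / 8² = -0.21259 eV

Photon energy: |ΔE| = |E_8 - E_1| = 13.39311 eV

Convert to wavelength using E = hc/λ with hc = 1239.84 eV·nm:
λ = hc/E = 1239.84 eV·nm / 13.39311 eV
λ = 92.573 nm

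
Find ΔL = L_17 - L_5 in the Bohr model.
1.2655e-33 J·s (or 12ℏ)

In the Bohr model, L_n = nℏ where ℏ = 1.054572e-34 J·s.

L_17 = 17ℏ = 1.792772e-33 J·s
L_5 = 5ℏ = 5.272860e-34 J·s

ΔL = L_17 - L_5 = (17 - 5)ℏ = 12ℏ
ΔL = 12 × 1.054572e-34 J·s = 1.2655e-33 J·s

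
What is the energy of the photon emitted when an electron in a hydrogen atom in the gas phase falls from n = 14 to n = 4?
0.780939 eV

The energy levels are E_n = -13.6057 eV / n².

Energy at n = 14: E_14 = -13.6057 / 14² = -0.069416837 eV
Energy at n = 4: E_4 = -13.6057 / 4² = -0.850356250 eV

For emission (electron falling to lower state), the photon energy is:
E_photon = E_14 - E_4 = |-0.069416837 - (-0.850356250)|
E_photon = 0.780939 eV

This energy is carried away by the emitted photon.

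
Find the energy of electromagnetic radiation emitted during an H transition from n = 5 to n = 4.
0.3061 eV

The energy levels are E_n = -13.6057 eV / n².

Energy at n = 5: E_5 = -13.6057 / 5² = -0.5442280 eV
Energy at n = 4: E_4 = -13.6057 / 4² = -0.8503563 eV

For emission (electron falling to lower state), the photon energy is:
E_photon = E_5 - E_4 = |-0.5442280 - (-0.8503563)|
E_photon = 0.3061 eV

This energy is carried away by the emitted photon.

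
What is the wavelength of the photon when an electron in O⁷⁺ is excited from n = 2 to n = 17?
5.775 nm

First, find the transition energy using E_n = -13.6057 Z² / n² eV:
E_2 = -13.6057 × 8² / 2² = -217.69120 eV
E_17 = -13.6057 × 8² / 17² = -3.01303 eV

Photon energy: |ΔE| = |E_17 - E_2| = 214.67817 eV

Convert to wavelength using E = hc/λ with hc = 1239.84 eV·nm:
λ = hc/E = 1239.84 eV·nm / 214.67817 eV
λ = 5.775 nm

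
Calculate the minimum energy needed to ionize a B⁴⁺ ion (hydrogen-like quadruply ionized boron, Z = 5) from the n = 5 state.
13.60570 eV

The ionization energy is the energy needed to remove the electron completely (n → ∞).

For a hydrogen-like ion with Z = 5, E_n = -13.6057 Z² / n² eV.

At n = 5: E_5 = -13.6057 × 5² / 5² = -13.60570000 eV
At n = ∞: E_∞ = 0 eV

Ionization energy = E_∞ - E_5 = 0 - (-13.60570000) = 13.60570000 eV
Ionization energy ≈ 13.60570 eV

This is also called the binding energy of the electron in state n = 5.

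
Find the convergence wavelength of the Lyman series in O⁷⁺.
1.424 nm

The series limit corresponds to the transition from n = ∞ to n = 1.
This is the highest energy (shortest wavelength) transition in the Lyman series.

E_∞ = 0 eV
E_1 = -13.6057 × 8² / 1² = -870.76480 eV

Energy at series limit:
ΔE = E_∞ - E_1 = 0 - (-870.76480) = 870.76480 eV
λ = hc/E = 1239.84 eV·nm / 870.76480 eV = 1.424 nm

This energy equals the ionization energy from the n = 1 state of O⁷⁺.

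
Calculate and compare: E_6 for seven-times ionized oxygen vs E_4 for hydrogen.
O⁷⁺ at n = 6 (E = -24.1879 eV)

Using E_n = -13.6057 Z² / n² eV:

O⁷⁺ (Z = 8) at n = 6:
E = -13.6057 × 8² / 6² = -13.6057 × 64 / 36 = -24.1879111 eV

H (Z = 1) at n = 4:
E = -13.6057 × 1² / 4² = -13.6057 × 1 / 16 = -0.8503563 eV

Since -24.1879111 eV < -0.8503563 eV,
O⁷⁺ at n = 6 is more tightly bound (requires more energy to ionize).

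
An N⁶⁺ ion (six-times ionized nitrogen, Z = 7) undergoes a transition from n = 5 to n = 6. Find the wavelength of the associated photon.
152.159 nm

First, find the transition energy using E_n = -13.6057 Z² / n² eV:
E_5 = -13.6057 × 7² / 5² = -26.6671720 eV
E_6 = -13.6057 × 7² / 6² = -18.5188694 eV

Photon energy: |ΔE| = |E_6 - E_5| = 8.1483026 eV

Convert to wavelength using E = hc/λ with hc = 1239.84 eV·nm:
λ = hc/E = 1239.84 eV·nm / 8.1483026 eV
λ = 152.159 nm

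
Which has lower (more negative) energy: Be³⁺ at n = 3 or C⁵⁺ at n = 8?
Be³⁺ at n = 3 (E = -24.1879 eV)

Using E_n = -13.6057 Z² / n² eV:

Be³⁺ (Z = 4) at n = 3:
E = -13.6057 × 4² / 3² = -13.6057 × 16 / 9 = -24.1879111 eV

C⁵⁺ (Z = 6) at n = 8:
E = -13.6057 × 6² / 8² = -13.6057 × 36 / 64 = -7.6532063 eV

Since -24.1879111 eV < -7.6532063 eV,
Be³⁺ at n = 3 is more tightly bound (requires more energy to ionize).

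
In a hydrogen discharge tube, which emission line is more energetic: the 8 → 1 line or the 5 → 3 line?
8 → 1

Calculate the energy for each transition:

Transition 8 → 1:
ΔE₁ = |E_1 - E_8| = |-13.6057/1² - (-13.6057/8²)|
ΔE₁ = |-13.605700000000 - (-0.212589062500)| = 13.393110938 eV

Transition 5 → 3:
ΔE₂ = |E_3 - E_5| = |-13.6057/3² - (-13.6057/5²)|
ΔE₂ = |-1.511744444444 - (-0.544228000000)| = 0.967516444 eV

Since 13.393110938 eV > 0.967516444 eV, the transition 8 → 1 emits the more energetic photon.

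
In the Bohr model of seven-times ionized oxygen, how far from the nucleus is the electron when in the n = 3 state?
0.059532 nm (or 0.595324 Å)

The Bohr radius formula is:
r_n = n² a₀ / Z

where a₀ = 0.052917721 nm is the Bohr radius.

For O⁷⁺ (Z = 8) at n = 3:
r_3 = 3² × 0.052917721 nm / 8
r_3 = 9 × 0.052917721 nm / 8
r_3 = 0.4762595 nm / 8
r_3 = 0.059532 nm

The electron orbits at approximately 0.059532 nm from the nucleus.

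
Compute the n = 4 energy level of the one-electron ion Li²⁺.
-7.65 eV

For hydrogen-like ions, the energy levels scale with Z²:
E_n = -13.6057 Z² / n² eV

For Li²⁺ (Z = 3) at n = 4:
E_4 = -13.6057 × 3² / 4²
E_4 = -13.6057 × 9 / 16
E_4 = -122.4513 / 16
E_4 = -7.65 eV

The energy is 9 times more negative than hydrogen at the same n due to the stronger nuclear charge.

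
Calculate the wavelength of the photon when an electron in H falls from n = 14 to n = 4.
1587.63 nm

First, find the transition energy using E_n = -13.6057 / n² eV:
E_14 = -13.6057 / 14² = -0.06941684 eV
E_4 = -13.6057 / 4² = -0.85035625 eV

Photon energy: |ΔE| = |E_4 - E_14| = 0.78093941 eV

Convert to wavelength using E = hc/λ with hc = 1239.84 eV·nm:
λ = hc/E = 1239.84 eV·nm / 0.78093941 eV
λ = 1587.63 nm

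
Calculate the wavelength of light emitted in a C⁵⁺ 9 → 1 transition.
2.562933 nm

First, find the transition energy using E_n = -13.6057 Z² / n² eV:
E_9 = -13.6057 × 6² / 9² = -6.04697778 eV
E_1 = -13.6057 × 6² / 1² = -489.80520000 eV

Photon energy: |ΔE| = |E_1 - E_9| = 483.75822222 eV

Convert to wavelength using E = hc/λ with hc = 1239.84 eV·nm:
λ = hc/E = 1239.84 eV·nm / 483.75822222 eV
λ = 2.562933 nm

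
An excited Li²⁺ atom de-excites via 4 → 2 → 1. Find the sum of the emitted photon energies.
114.798094 eV

The energy levels of Li²⁺ are E_n = -13.6057 × 3² / n² eV.

First transition (4 → 2):
ΔE₁ = |E_2 - E_4|
ΔE₁ = |-30.612825000000 - (-7.653206250000)| = 22.959618750 eV

Second transition (2 → 1):
ΔE₂ = |E_1 - E_2|
ΔE₂ = |-122.451300000000 - (-30.612825000000)| = 91.838475000 eV

Total energy released:
E_total = ΔE₁ + ΔE₂ = 22.959618750 + 91.838475000 = 114.798094 eV

Note: This equals the direct transition 4 → 1: 114.798094 eV ✓
Energy is conserved regardless of the path taken.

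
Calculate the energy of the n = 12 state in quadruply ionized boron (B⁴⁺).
-2.36 eV

For hydrogen-like ions, the energy levels scale with Z²:
E_n = -13.6057 Z² / n² eV

For B⁴⁺ (Z = 5) at n = 12:
E_12 = -13.6057 × 5² / 12²
E_12 = -13.6057 × 25 / 144
E_12 = -340.1425 / 144
E_12 = -2.36 eV

The energy is 25 times more negative than hydrogen at the same n due to the stronger nuclear charge.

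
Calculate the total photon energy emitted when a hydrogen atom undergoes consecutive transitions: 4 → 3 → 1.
12.755 eV

The energy levels of hydrogen are E_n = -13.6057 / n² eV.

First transition (4 → 3):
ΔE₁ = |E_3 - E_4|
ΔE₁ = |-1.511744444 - (-0.850356250)| = 0.661388 eV

Second transition (3 → 1):
ΔE₂ = |E_1 - E_3|
ΔE₂ = |-13.605700000 - (-1.511744444)| = 12.093956 eV

Total energy released:
E_total = ΔE₁ + ΔE₂ = 0.661388 + 12.093956 = 12.755 eV

Note: This equals the direct transition 4 → 1: 12.755 eV ✓
Energy is conserved regardless of the path taken.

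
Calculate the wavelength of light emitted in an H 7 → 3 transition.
1004.6698 nm

First, find the transition energy using E_n = -13.6057 / n² eV:
E_7 = -13.6057 / 7² = -0.277667347 eV
E_3 = -13.6057 / 3² = -1.511744444 eV

Photon energy: |ΔE| = |E_3 - E_7| = 1.234077097 eV

Convert to wavelength using E = hc/λ with hc = 1239.84 eV·nm:
λ = hc/E = 1239.84 eV·nm / 1.234077097 eV
λ = 1004.6698 nm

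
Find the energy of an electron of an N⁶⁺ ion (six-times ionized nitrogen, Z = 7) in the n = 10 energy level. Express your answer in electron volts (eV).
-6.6668 eV

The energy levels of a hydrogen-like atom are given by:
E_n = -13.6057 Z² / n² eV  (with Z = 7 for N⁶⁺)

For n = 10:
E_10 = -13.6057 × 7² / 10²
E_10 = -13.6057 × 49 / 100
E_10 = -6.6668 eV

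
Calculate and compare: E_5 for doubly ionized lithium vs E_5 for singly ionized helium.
Li²⁺ at n = 5 (E = -4.898 eV)

Using E_n = -13.6057 Z² / n² eV:

Li²⁺ (Z = 3) at n = 5:
E = -13.6057 × 3² / 5² = -13.6057 × 9 / 25 = -4.898052 eV

He⁺ (Z = 2) at n = 5:
E = -13.6057 × 2² / 5² = -13.6057 × 4 / 25 = -2.176912 eV

Since -4.898052 eV < -2.176912 eV,
Li²⁺ at n = 5 is more tightly bound (requires more energy to ionize).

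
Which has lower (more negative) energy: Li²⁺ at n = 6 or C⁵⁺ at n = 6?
C⁵⁺ at n = 6 (E = -13.605700 eV)

Using E_n = -13.6057 Z² / n² eV:

Li²⁺ (Z = 3) at n = 6:
E = -13.6057 × 3² / 6² = -13.6057 × 9 / 36 = -3.401425000 eV

C⁵⁺ (Z = 6) at n = 6:
E = -13.6057 × 6² / 6² = -13.6057 × 36 / 36 = -13.605700000 eV

Since -13.605700000 eV < -3.401425000 eV,
C⁵⁺ at n = 6 is more tightly bound (requires more energy to ionize).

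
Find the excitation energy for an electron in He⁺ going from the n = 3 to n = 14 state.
5.76931 eV

The energy levels of a hydrogen-like atom are E_n = -13.6057 Z² eV / n².

Energy at n = 3: E_3 = -13.6057 × 2² / 3² = -6.04697778 eV
Energy at n = 14: E_14 = -13.6057 × 2² / 14² = -0.27766735 eV

The excitation energy is the difference:
ΔE = E_14 - E_3
ΔE = -0.27766735 - (-6.04697778)
ΔE = 5.76931 eV

Since this is positive, energy must be absorbed (photon absorption).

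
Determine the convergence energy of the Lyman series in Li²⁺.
122.451300 eV

The series limit corresponds to the transition from n = ∞ to n = 1.
This is the highest energy (shortest wavelength) transition in the Lyman series.

E_∞ = 0 eV
E_1 = -13.6057 × 3² / 1² = -122.451300 eV

Energy at series limit:
ΔE = E_∞ - E_1 = 0 - (-122.451300) = 122.451300 eV

This energy equals the ionization energy from the n = 1 state of Li²⁺.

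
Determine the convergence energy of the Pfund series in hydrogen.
0.54 eV

The series limit corresponds to the transition from n = ∞ to n = 5.
This is the highest energy (shortest wavelength) transition in the Pfund series.

E_∞ = 0 eV
E_5 = -13.6057 / 5² = -0.54 eV

Energy at series limit:
ΔE = E_∞ - E_5 = 0 - (-0.54) = 0.54 eV

This energy equals the ionization energy from the n = 5 state of hydrogen.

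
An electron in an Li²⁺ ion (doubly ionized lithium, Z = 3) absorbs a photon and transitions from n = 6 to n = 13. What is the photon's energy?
2.677 eV

The energy levels of a hydrogen-like atom are E_n = -13.6057 Z² eV / n².

Energy at n = 6: E_6 = -13.6057 × 3² / 6² = -3.401425 eV
Energy at n = 13: E_13 = -13.6057 × 3² / 13² = -0.724564 eV

The excitation energy is the difference:
ΔE = E_13 - E_6
ΔE = -0.724564 - (-3.401425)
ΔE = 2.677 eV

Since this is positive, energy must be absorbed (photon absorption).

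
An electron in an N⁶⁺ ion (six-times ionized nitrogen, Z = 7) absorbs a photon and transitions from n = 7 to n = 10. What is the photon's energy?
6.938907 eV

The energy levels of a hydrogen-like atom are E_n = -13.6057 Z² eV / n².

Energy at n = 7: E_7 = -13.6057 × 7² / 7² = -13.605700000 eV
Energy at n = 10: E_10 = -13.6057 × 7² / 10² = -6.666793000 eV

The excitation energy is the difference:
ΔE = E_10 - E_7
ΔE = -6.666793000 - (-13.605700000)
ΔE = 6.938907 eV

Since this is positive, energy must be absorbed (photon absorption).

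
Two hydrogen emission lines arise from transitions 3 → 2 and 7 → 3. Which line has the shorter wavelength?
3 → 2

Calculate the energy for each transition:

Transition 3 → 2:
ΔE₁ = |E_2 - E_3| = |-13.6057/2² - (-13.6057/3²)|
ΔE₁ = |-3.401425000 - (-1.511744444)| = 1.889681 eV

Transition 7 → 3:
ΔE₂ = |E_3 - E_7| = |-13.6057/3² - (-13.6057/7²)|
ΔE₂ = |-1.511744444 - (-0.277667347)| = 1.234077 eV

Since 1.889681 eV > 1.234077 eV, the transition 3 → 2 emits the more energetic photon.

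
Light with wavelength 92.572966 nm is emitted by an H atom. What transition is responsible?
n = 8 → n = 1

First, find the photon energy from the wavelength (hc = 1239.84 eV·nm):
E = hc/λ = 1239.84 eV·nm / 92.572966 nm = 13.393111 eV

The energy levels of hydrogen satisfy E_n = -13.6057 / n² eV, so an emission n_i → n_f releases
ΔE = 13.6057 × (1/n_f² − 1/n_i²) eV.

Setting ΔE equal to the photon energy:
1/n_f² − 1/n_i² = 13.393111 / 13.6057 = 0.98437500

Since 1/n_i² must be positive, we need 1/n_f² > 0.98437500, i.e. n_f ≤ 1. For each allowed n_f, solve n_i = (1/n_f² − 0.98437500)^(−1/2) and check whether it is a whole number:
  n_f = 1: 1/n_i² = 1.00000000 − 0.98437500 = 0.01562500 → n_i = 8.000  → integer, n_i = 8 ✓

Only n_f = 1 gives an integer upper level, n_i = 8.

The transition is from n = 8 to n = 1 (emission).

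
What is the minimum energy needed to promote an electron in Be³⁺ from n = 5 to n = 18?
8.035762 eV

The energy levels of a hydrogen-like atom are E_n = -13.6057 Z² eV / n².

Energy at n = 5: E_5 = -13.6057 × 4² / 5² = -8.707648000 eV
Energy at n = 18: E_18 = -13.6057 × 4² / 18² = -0.671886420 eV

The excitation energy is the difference:
ΔE = E_18 - E_5
ΔE = -0.671886420 - (-8.707648000)
ΔE = 8.035762 eV

Since this is positive, energy must be absorbed (photon absorption).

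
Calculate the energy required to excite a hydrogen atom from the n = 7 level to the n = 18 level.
0.24 eV

The energy levels of a hydrogen-like atom are E_n = -13.6057 eV / n².

Energy at n = 7: E_7 = -13.6057 / 7² = -0.27767 eV
Energy at n = 18: E_18 = -13.6057 / 18² = -0.04199 eV

The excitation energy is the difference:
ΔE = E_18 - E_7
ΔE = -0.04199 - (-0.27767)
ΔE = 0.24 eV

Since this is positive, energy must be absorbed (photon absorption).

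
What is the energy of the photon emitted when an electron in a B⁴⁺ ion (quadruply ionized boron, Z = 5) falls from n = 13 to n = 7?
4.92901 eV

The energy levels are E_n = -13.6057 Z² eV / n².

Energy at n = 13: E_13 = -13.6057 × 5² / 13² = -2.01267751 eV
Energy at n = 7: E_7 = -13.6057 × 5² / 7² = -6.94168367 eV

For emission (electron falling to lower state), the photon energy is:
E_photon = E_13 - E_7 = |-2.01267751 - (-6.94168367)|
E_photon = 4.92901 eV

This energy is carried away by the emitted photon.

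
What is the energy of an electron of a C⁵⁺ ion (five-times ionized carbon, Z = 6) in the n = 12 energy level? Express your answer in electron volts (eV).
-3.4014 eV

The energy levels of a hydrogen-like atom are given by:
E_n = -13.6057 Z² / n² eV  (with Z = 6 for C⁵⁺)

For n = 12:
E_12 = -13.6057 × 6² / 12²
E_12 = -13.6057 × 36 / 144
E_12 = -3.4014 eV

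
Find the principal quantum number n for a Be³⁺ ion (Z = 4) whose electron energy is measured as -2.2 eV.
n = 10

The exact energy levels follow E_n = -13.6057 Z² / n² eV with Z = 4.

The measured value (-2.2 eV) is reported to only 2 significant figures, so we must test candidate n values and see which one matches to that precision.

Candidate energies:
  n = 8:  E = -13.6057 × 4² / 8² = -3.401425 eV
  n = 9:  E = -13.6057 × 4² / 9² = -2.687546 eV
  n = 10:  E = -13.6057 × 4² / 10² = -2.176912 eV  ← matches
  n = 11:  E = -13.6057 × 4² / 11² = -1.799101 eV
  n = 12:  E = -13.6057 × 4² / 12² = -1.511744 eV

Checking against the measurement of -2.2 eV (2 sig figs), only n = 10 agrees:
E_10 = -2.176912 eV, which rounds to -2.2 eV ✓

Therefore n = 10.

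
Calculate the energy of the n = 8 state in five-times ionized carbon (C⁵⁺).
-7.653 eV

For hydrogen-like ions, the energy levels scale with Z²:
E_n = -13.6057 Z² / n² eV

For C⁵⁺ (Z = 6) at n = 8:
E_8 = -13.6057 × 6² / 8²
E_8 = -13.6057 × 36 / 64
E_8 = -489.8052 / 64
E_8 = -7.653 eV

The energy is 36 times more negative than hydrogen at the same n due to the stronger nuclear charge.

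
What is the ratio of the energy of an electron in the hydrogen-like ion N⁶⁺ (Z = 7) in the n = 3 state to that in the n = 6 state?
4.00000

Using E_n = -13.6057 Z² / n² eV with Z = 7:

E_3 = -13.6057 × 7² / 3² = -666.6793 / 9 = -74.07547777778 eV
E_6 = -13.6057 × 7² / 6² = -666.6793 / 36 = -18.51886944444 eV

The ratio is:
E_3/E_6 = (-74.07547777778) / (-18.51886944444)
E_3/E_6 = (-666.6793/9) / (-666.6793/36)
E_3/E_6 = 36/9
E_3/E_6 = 4.00000
(Note: the Z² factors cancel in the ratio.)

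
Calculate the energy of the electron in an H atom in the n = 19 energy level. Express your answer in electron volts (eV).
-0.038 eV

The energy levels of a hydrogen-like atom are given by:
E_n = -13.6057 eV / n²

For n = 19:
E_19 = -13.6057 eV / 19²
E_19 = -13.6057 eV / 361
E_19 = -0.038 eV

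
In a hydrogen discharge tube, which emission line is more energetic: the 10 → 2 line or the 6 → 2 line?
10 → 2

Calculate the energy for each transition:

Transition 10 → 2:
ΔE₁ = |E_2 - E_10| = |-13.6057/2² - (-13.6057/10²)|
ΔE₁ = |-3.40142500000 - (-0.13605700000)| = 3.26536800 eV

Transition 6 → 2:
ΔE₂ = |E_2 - E_6| = |-13.6057/2² - (-13.6057/6²)|
ΔE₂ = |-3.40142500000 - (-0.37793611111)| = 3.02348889 eV

Since 3.26536800 eV > 3.02348889 eV, the transition 10 → 2 emits the more energetic photon.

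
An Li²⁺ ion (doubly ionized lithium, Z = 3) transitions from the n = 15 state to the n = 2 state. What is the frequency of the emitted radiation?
7.2706e+15 Hz

First, find the transition energy:
E_15 = -13.6057 × 3² / 15² = -0.544228 eV
E_2 = -13.6057 × 3² / 2² = -30.612825 eV
|ΔE| = |E_2 - E_15| = 30.068597 eV

Convert to Joules: E = 30.068597 eV × (1.602177 × 10⁻¹⁹ J/eV) = 4.817521e-18 J

Using E = hf:
f = E/h = 4.817521e-18 J / (6.62607 × 10⁻³⁴ J·s)
f = 7.2706e+15 Hz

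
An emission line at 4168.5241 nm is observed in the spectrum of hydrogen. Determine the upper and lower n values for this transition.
n = 13 → n = 6

First, find the photon energy from the wavelength (hc = 1239.84 eV·nm):
E = hc/λ = 1239.84 eV·nm / 4168.5241 nm = 0.29742901 eV

The energy levels of hydrogen satisfy E_n = -13.6057 / n² eV, so an emission n_i → n_f releases
ΔE = 13.6057 × (1/n_f² − 1/n_i²) eV.

Setting ΔE equal to the photon energy:
1/n_f² − 1/n_i² = 0.29742901 / 13.6057 = 0.021860618

Since 1/n_i² must be positive, we need 1/n_f² > 0.021860618, i.e. n_f ≤ 6. For each allowed n_f, solve n_i = (1/n_f² − 0.021860618)^(−1/2) and check whether it is a whole number:
  n_f = 1: 1/n_i² = 1.000000000 − 0.021860618 = 0.978139382 → n_i = 1.011  (not an integer) ✗
  n_f = 2: 1/n_i² = 0.250000000 − 0.021860618 = 0.228139382 → n_i = 2.094  (not an integer) ✗
  n_f = 3: 1/n_i² = 0.111111111 − 0.021860618 = 0.089250493 → n_i = 3.347  (not an integer) ✗
  n_f = 4: 1/n_i² = 0.062500000 − 0.021860618 = 0.040639382 → n_i = 4.961  (not an integer) ✗
  n_f = 5: 1/n_i² = 0.040000000 − 0.021860618 = 0.018139382 → n_i = 7.425  (not an integer) ✗
  n_f = 6: 1/n_i² = 0.027777778 − 0.021860618 = 0.005917160 → n_i = 13.000  → integer, n_i = 13 ✓

Only n_f = 6 gives an integer upper level, n_i = 13.

The transition is from n = 13 to n = 6 (emission).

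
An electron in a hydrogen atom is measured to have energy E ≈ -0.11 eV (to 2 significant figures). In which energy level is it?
n = 11

The exact energy levels follow E_n = -13.6057 eV / n².

The measured value (-0.11 eV) is reported to only 2 significant figures, so we must test candidate n values and see which one matches to that precision.

Candidate energies:
  n = 9:  E = -13.6057/9² = -0.16797 eV
  n = 10:  E = -13.6057/10² = -0.13606 eV
  n = 11:  E = -13.6057/11² = -0.11244 eV  ← matches
  n = 12:  E = -13.6057/12² = -0.09448 eV
  n = 13:  E = -13.6057/13² = -0.08051 eV

Checking against the measurement of -0.11 eV (2 sig figs), only n = 11 agrees:
E_11 = -0.11244 eV, which rounds to -0.11 eV ✓

Therefore n = 11.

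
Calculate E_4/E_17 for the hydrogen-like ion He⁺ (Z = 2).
18.0625

Using E_n = -13.6057 Z² / n² eV with Z = 2:

E_4 = -13.6057 × 2² / 4² = -54.4228 / 16 = -3.40142500 eV
E_17 = -13.6057 × 2² / 17² = -54.4228 / 289 = -0.18831419 eV

The ratio is:
E_4/E_17 = (-3.40142500) / (-0.18831419)
E_4/E_17 = (-54.4228/16) / (-54.4228/289)
E_4/E_17 = 289/16
E_4/E_17 = 18.0625
(Note: the Z² factors cancel in the ratio.)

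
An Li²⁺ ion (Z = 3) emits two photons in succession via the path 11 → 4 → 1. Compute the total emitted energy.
121.439306 eV

The energy levels of Li²⁺ are E_n = -13.6057 × 3² / n² eV.

First transition (11 → 4):
ΔE₁ = |E_4 - E_11|
ΔE₁ = |-7.653206250000 - (-1.011994214876)| = 6.641212035 eV

Second transition (4 → 1):
ΔE₂ = |E_1 - E_4|
ΔE₂ = |-122.451300000000 - (-7.653206250000)| = 114.798093750 eV

Total energy released:
E_total = ΔE₁ + ΔE₂ = 6.641212035 + 114.798093750 = 121.439306 eV

Note: This equals the direct transition 11 → 1: 121.439306 eV ✓
Energy is conserved regardless of the path taken.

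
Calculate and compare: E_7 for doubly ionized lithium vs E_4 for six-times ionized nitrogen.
N⁶⁺ at n = 4 (E = -41.667 eV)

Using E_n = -13.6057 Z² / n² eV:

Li²⁺ (Z = 3) at n = 7:
E = -13.6057 × 3² / 7² = -13.6057 × 9 / 49 = -2.499006 eV

N⁶⁺ (Z = 7) at n = 4:
E = -13.6057 × 7² / 4² = -13.6057 × 49 / 16 = -41.667456 eV

Since -41.667456 eV < -2.499006 eV,
N⁶⁺ at n = 4 is more tightly bound (requires more energy to ionize).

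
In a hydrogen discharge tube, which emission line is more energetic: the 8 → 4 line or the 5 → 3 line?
5 → 3

Calculate the energy for each transition:

Transition 8 → 4:
ΔE₁ = |E_4 - E_8| = |-13.6057/4² - (-13.6057/8²)|
ΔE₁ = |-0.85035625000 - (-0.21258906250)| = 0.63776719 eV

Transition 5 → 3:
ΔE₂ = |E_3 - E_5| = |-13.6057/3² - (-13.6057/5²)|
ΔE₂ = |-1.51174444444 - (-0.54422800000)| = 0.96751644 eV

Since 0.96751644 eV > 0.63776719 eV, the transition 5 → 3 emits the more energetic photon.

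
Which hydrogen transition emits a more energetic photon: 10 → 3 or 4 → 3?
10 → 3

Calculate the energy for each transition:

Transition 10 → 3:
ΔE₁ = |E_3 - E_10| = |-13.6057/3² - (-13.6057/10²)|
ΔE₁ = |-1.51174444444 - (-0.13605700000)| = 1.37568744 eV

Transition 4 → 3:
ΔE₂ = |E_3 - E_4| = |-13.6057/3² - (-13.6057/4²)|
ΔE₂ = |-1.51174444444 - (-0.85035625000)| = 0.66138819 eV

Since 1.37568744 eV > 0.66138819 eV, the transition 10 → 3 emits the more energetic photon.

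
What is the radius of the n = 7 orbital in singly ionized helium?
1.2965 nm (or 12.9649 Å)

The Bohr radius formula is:
r_n = n² a₀ / Z

where a₀ = 0.0529177 nm is the Bohr radius.

For He⁺ (Z = 2) at n = 7:
r_7 = 7² × 0.0529177 nm / 2
r_7 = 49 × 0.0529177 nm / 2
r_7 = 2.59297 nm / 2
r_7 = 1.2965 nm

The electron orbits at approximately 1.2965 nm from the nucleus.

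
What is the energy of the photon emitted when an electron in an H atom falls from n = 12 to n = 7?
0.183183 eV

The energy levels are E_n = -13.6057 eV / n².

Energy at n = 12: E_12 = -13.6057 / 12² = -0.094484028 eV
Energy at n = 7: E_7 = -13.6057 / 7² = -0.277667347 eV

For emission (electron falling to lower state), the photon energy is:
E_photon = E_12 - E_7 = |-0.094484028 - (-0.277667347)|
E_photon = 0.183183 eV

This energy is carried away by the emitted photon.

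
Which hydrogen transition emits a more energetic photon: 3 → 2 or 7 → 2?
7 → 2

Calculate the energy for each transition:

Transition 3 → 2:
ΔE₁ = |E_2 - E_3| = |-13.6057/2² - (-13.6057/3²)|
ΔE₁ = |-3.401425000000 - (-1.511744444444)| = 1.889680556 eV

Transition 7 → 2:
ΔE₂ = |E_2 - E_7| = |-13.6057/2² - (-13.6057/7²)|
ΔE₂ = |-3.401425000000 - (-0.277667346939)| = 3.123757653 eV

Since 3.123757653 eV > 1.889680556 eV, the transition 7 → 2 emits the more energetic photon.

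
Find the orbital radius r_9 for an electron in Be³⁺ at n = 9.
1.0716 nm (or 10.7158 Å)

The Bohr radius formula is:
r_n = n² a₀ / Z

where a₀ = 0.0529177 nm is the Bohr radius.

For Be³⁺ (Z = 4) at n = 9:
r_9 = 9² × 0.0529177 nm / 4
r_9 = 81 × 0.0529177 nm / 4
r_9 = 4.28633 nm / 4
r_9 = 1.0716 nm

The electron orbits at approximately 1.0716 nm from the nucleus.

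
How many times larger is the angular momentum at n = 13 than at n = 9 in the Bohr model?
1.44

In the Bohr model, L_n = nℏ, so the ratio is purely the ratio of quantum numbers:

L_13/L_9 = 13ℏ / 9ℏ = 13/9 = 1.44

The angular momentum scales linearly with n.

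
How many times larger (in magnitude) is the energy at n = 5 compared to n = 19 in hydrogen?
14.440000

Using E_n = -13.6057 Z² / n² eV with Z = 1:

E_5 = -13.6057 / 5² = -13.6057 / 25 = -0.544228000000 eV
E_19 = -13.6057 / 19² = -13.6057 / 361 = -0.037688919668 eV

The ratio is:
E_5/E_19 = (-0.544228000000) / (-0.037688919668)
E_5/E_19 = (-13.6057/25) / (-13.6057/361)
E_5/E_19 = 361/25
E_5/E_19 = 14.440000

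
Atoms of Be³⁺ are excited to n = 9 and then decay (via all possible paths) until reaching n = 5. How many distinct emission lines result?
10

The electron can occupy levels n = 5, 6, ..., 9 during de-excitation — that is m = 9 - 5 + 1 = 5 distinct levels.

The number of distinct spectral lines equals the number of ways to choose 2 of these m levels (each pair gives one possible emission transition):

Number of lines = m(m-1)/2 = 5×4/2 = 10

These correspond to all possible transitions between the 5 levels:
9 → 8, 9 → 7, 9 → 6, 9 → 5, 8 → 7, 8 → 6, 8 → 5, 7 → 6...

Each transition produces a photon with a unique energy (and thus wavelength). This count does not depend on Z.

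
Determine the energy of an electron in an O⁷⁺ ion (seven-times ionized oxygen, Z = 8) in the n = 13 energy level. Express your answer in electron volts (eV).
-5.152454 eV

The energy levels of a hydrogen-like atom are given by:
E_n = -13.6057 Z² / n² eV  (with Z = 8 for O⁷⁺)

For n = 13:
E_13 = -13.6057 × 8² / 13²
E_13 = -13.6057 × 64 / 169
E_13 = -5.152454 eV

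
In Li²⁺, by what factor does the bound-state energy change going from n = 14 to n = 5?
7.840

Using E_n = -13.6057 Z² / n² eV with Z = 3:

E_5 = -13.6057 × 3² / 5² = -122.4513 / 25 = -4.898052000 eV
E_14 = -13.6057 × 3² / 14² = -122.4513 / 196 = -0.624751531 eV

The ratio is:
E_5/E_14 = (-4.898052000) / (-0.624751531)
E_5/E_14 = (-122.4513/25) / (-122.4513/196)
E_5/E_14 = 196/25
E_5/E_14 = 7.840
(Note: the Z² factors cancel in the ratio.)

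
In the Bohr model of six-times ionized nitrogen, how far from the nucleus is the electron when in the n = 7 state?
0.3704 nm (or 3.7042 Å)

The Bohr radius formula is:
r_n = n² a₀ / Z

where a₀ = 0.0529177 nm is the Bohr radius.

For N⁶⁺ (Z = 7) at n = 7:
r_7 = 7² × 0.0529177 nm / 7
r_7 = 49 × 0.0529177 nm / 7
r_7 = 2.59297 nm / 7
r_7 = 0.3704 nm

The electron orbits at approximately 0.3704 nm from the nucleus.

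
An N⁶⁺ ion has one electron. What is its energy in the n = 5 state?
-26.66717 eV

For hydrogen-like ions, the energy levels scale with Z²:
E_n = -13.6057 Z² / n² eV

For N⁶⁺ (Z = 7) at n = 5:
E_5 = -13.6057 × 7² / 5²
E_5 = -13.6057 × 49 / 25
E_5 = -666.6793 / 25
E_5 = -26.66717 eV

The energy is 49 times more negative than hydrogen at the same n due to the stronger nuclear charge.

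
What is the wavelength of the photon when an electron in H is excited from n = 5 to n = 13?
2673.67721 nm

First, find the transition energy using E_n = -13.6057 / n² eV:
E_5 = -13.6057 / 5² = -0.54422800000 eV
E_13 = -13.6057 / 13² = -0.08050710059 eV

Photon energy: |ΔE| = |E_13 - E_5| = 0.46372089941 eV

Convert to wavelength using E = hc/λ with hc = 1239.84 eV·nm:
λ = hc/E = 1239.84 eV·nm / 0.46372089941 eV
λ = 2673.67721 nm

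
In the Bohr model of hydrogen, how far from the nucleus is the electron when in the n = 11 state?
6.4030 nm (or 64.0304 Å)

The Bohr radius formula is:
r_n = n² a₀ / Z

where a₀ = 0.0529177 nm is the Bohr radius.

For H (Z = 1) at n = 11:
r_11 = 11² × 0.0529177 nm / 1
r_11 = 121 × 0.0529177 nm / 1
r_11 = 6.40304 nm / 1
r_11 = 6.4030 nm

The electron orbits at approximately 6.4030 nm from the nucleus.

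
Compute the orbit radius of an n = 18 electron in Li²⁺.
5.715114 nm (or 57.151139 Å)

The Bohr radius formula is:
r_n = n² a₀ / Z

where a₀ = 0.052917721 nm is the Bohr radius.

For Li²⁺ (Z = 3) at n = 18:
r_18 = 18² × 0.052917721 nm / 3
r_18 = 324 × 0.052917721 nm / 3
r_18 = 17.1453416 nm / 3
r_18 = 5.715114 nm

The electron orbits at approximately 5.715114 nm from the nucleus.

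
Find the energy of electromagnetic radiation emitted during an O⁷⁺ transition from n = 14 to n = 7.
13.33 eV

The energy levels are E_n = -13.6057 Z² eV / n².

Energy at n = 14: E_14 = -13.6057 × 8² / 14² = -4.44268 eV
Energy at n = 7: E_7 = -13.6057 × 8² / 7² = -17.77071 eV

For emission (electron falling to lower state), the photon energy is:
E_photon = E_14 - E_7 = |-4.44268 - (-17.77071)|
E_photon = 13.33 eV

This energy is carried away by the emitted photon.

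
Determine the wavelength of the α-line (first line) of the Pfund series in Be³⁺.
465.987851 nm

The longest wavelength corresponds to the smallest energy transition in the series.
The Pfund series has all transitions ending at n_f = 5.

For Be³⁺ (Z = 4), the first line (α-line) is the jump from n = 6 to n = 5:
E_6 = -13.6057 × 4² / 6² = -6.0469777778 eV
E_5 = -13.6057 × 4² / 5² = -8.7076480000 eV
ΔE = E_6 - E_5 = 2.6606702222 eV

λ = hc/E = 1239.84 eV·nm / 2.6606702222 eV
λ = 465.987851 nm

This is the α-line of the Pfund series in Be³⁺.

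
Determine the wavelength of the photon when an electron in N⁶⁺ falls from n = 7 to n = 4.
44.182552 nm

First, find the transition energy using E_n = -13.6057 Z² / n² eV:
E_7 = -13.6057 × 7² / 7² = -13.60570000 eV
E_4 = -13.6057 × 7² / 4² = -41.66745625 eV

Photon energy: |ΔE| = |E_4 - E_7| = 28.06175625 eV

Convert to wavelength using E = hc/λ with hc = 1239.84 eV·nm:
λ = hc/E = 1239.84 eV·nm / 28.06175625 eV
λ = 44.182552 nm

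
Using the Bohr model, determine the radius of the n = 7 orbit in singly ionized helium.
1.296484 nm (or 12.964842 Å)

The Bohr radius formula is:
r_n = n² a₀ / Z

where a₀ = 0.052917721 nm is the Bohr radius.

For He⁺ (Z = 2) at n = 7:
r_7 = 7² × 0.052917721 nm / 2
r_7 = 49 × 0.052917721 nm / 2
r_7 = 2.5929683 nm / 2
r_7 = 1.296484 nm

The electron orbits at approximately 1.296484 nm from the nucleus.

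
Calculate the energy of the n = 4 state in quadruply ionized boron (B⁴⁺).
-21.259 eV

For hydrogen-like ions, the energy levels scale with Z²:
E_n = -13.6057 Z² / n² eV

For B⁴⁺ (Z = 5) at n = 4:
E_4 = -13.6057 × 5² / 4²
E_4 = -13.6057 × 25 / 16
E_4 = -340.1425 / 16
E_4 = -21.259 eV

The energy is 25 times more negative than hydrogen at the same n due to the stronger nuclear charge.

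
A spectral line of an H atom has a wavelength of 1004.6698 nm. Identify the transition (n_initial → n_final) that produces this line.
n = 7 → n = 3

First, find the photon energy from the wavelength (hc = 1239.84 eV·nm):
E = hc/λ = 1239.84 eV·nm / 1004.6698 nm = 1.2340771 eV

The energy levels of hydrogen satisfy E_n = -13.6057 / n² eV, so an emission n_i → n_f releases
ΔE = 13.6057 × (1/n_f² − 1/n_i²) eV.

Setting ΔE equal to the photon energy:
1/n_f² − 1/n_i² = 1.2340771 / 13.6057 = 0.090702948

Since 1/n_i² must be positive, we need 1/n_f² > 0.090702948, i.e. n_f ≤ 3. For each allowed n_f, solve n_i = (1/n_f² − 0.090702948)^(−1/2) and check whether it is a whole number:
  n_f = 1: 1/n_i² = 1.000000000 − 0.090702948 = 0.909297052 → n_i = 1.049  (not an integer) ✗
  n_f = 2: 1/n_i² = 0.250000000 − 0.090702948 = 0.159297052 → n_i = 2.506  (not an integer) ✗
  n_f = 3: 1/n_i² = 0.111111111 − 0.090702948 = 0.020408163 → n_i = 7.000  → integer, n_i = 7 ✓

Only n_f = 3 gives an integer upper level, n_i = 7.

The transition is from n = 7 to n = 3 (emission).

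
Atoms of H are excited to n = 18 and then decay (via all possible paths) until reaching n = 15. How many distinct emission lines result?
6

The electron can occupy levels n = 15, 16, ..., 18 during de-excitation — that is m = 18 - 15 + 1 = 4 distinct levels.

The number of distinct spectral lines equals the number of ways to choose 2 of these m levels (each pair gives one possible emission transition):

Number of lines = m(m-1)/2 = 4×3/2 = 6

These correspond to all possible transitions between the 4 levels:
18 → 17, 18 → 16, 18 → 15, 17 → 16, 17 → 15, 16 → 15

Each transition produces a photon with a unique energy (and thus wavelength). This count does not depend on Z.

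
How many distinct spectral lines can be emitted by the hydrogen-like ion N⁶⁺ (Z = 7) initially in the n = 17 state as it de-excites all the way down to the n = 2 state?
120

The electron can occupy levels n = 2, 3, ..., 17 during de-excitation — that is m = 17 - 2 + 1 = 16 distinct levels.

The number of distinct spectral lines equals the number of ways to choose 2 of these m levels (each pair gives one possible emission transition):

Number of lines = m(m-1)/2 = 16×15/2 = 120

These correspond to all possible transitions between the 16 levels:
17 → 16, 17 → 15, 17 → 14, 17 → 13, 17 → 12, 17 → 11, 17 → 10, 17 → 9...

Each transition produces a photon with a unique energy (and thus wavelength). This count does not depend on Z.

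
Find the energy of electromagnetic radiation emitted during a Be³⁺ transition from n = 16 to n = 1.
216.840844 eV

The energy levels are E_n = -13.6057 Z² eV / n².

Energy at n = 16: E_16 = -13.6057 × 4² / 16² = -0.850356250 eV
Energy at n = 1: E_1 = -13.6057 × 4² / 1² = -217.691200000 eV

For emission (electron falling to lower state), the photon energy is:
E_photon = E_16 - E_1 = |-0.850356250 - (-217.691200000)|
E_photon = 216.840844 eV

This energy is carried away by the emitted photon.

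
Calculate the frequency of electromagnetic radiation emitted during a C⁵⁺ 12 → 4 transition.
6.5797e+15 Hz

First, find the transition energy:
E_12 = -13.6057 × 6² / 12² = -3.401425 eV
E_4 = -13.6057 × 6² / 4² = -30.612825 eV
|ΔE| = |E_4 - E_12| = 27.211400 eV

Convert to Joules: E = 27.211400 eV × (1.602177 × 10⁻¹⁹ J/eV) = 4.359748e-18 J

Using E = hf:
f = E/h = 4.359748e-18 J / (6.62607 × 10⁻³⁴ J·s)
f = 6.5797e+15 Hz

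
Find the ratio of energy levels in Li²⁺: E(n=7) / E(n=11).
2.47

Using E_n = -13.6057 Z² / n² eV with Z = 3:

E_7 = -13.6057 × 3² / 7² = -122.4513 / 49 = -2.49900612 eV
E_11 = -13.6057 × 3² / 11² = -122.4513 / 121 = -1.01199421 eV

The ratio is:
E_7/E_11 = (-2.49900612) / (-1.01199421)
E_7/E_11 = (-122.4513/49) / (-122.4513/121)
E_7/E_11 = 121/49
E_7/E_11 = 2.47
(Note: the Z² factors cancel in the ratio.)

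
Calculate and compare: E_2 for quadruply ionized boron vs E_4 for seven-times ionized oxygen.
B⁴⁺ at n = 2 (E = -85.035625 eV)

Using E_n = -13.6057 Z² / n² eV:

B⁴⁺ (Z = 5) at n = 2:
E = -13.6057 × 5² / 2² = -13.6057 × 25 / 4 = -85.035625000 eV

O⁷⁺ (Z = 8) at n = 4:
E = -13.6057 × 8² / 4² = -13.6057 × 64 / 16 = -54.422800000 eV

Since -85.035625000 eV < -54.422800000 eV,
B⁴⁺ at n = 2 is more tightly bound (requires more energy to ionize).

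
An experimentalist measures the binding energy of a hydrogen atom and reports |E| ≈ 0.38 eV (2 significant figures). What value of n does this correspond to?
n = 6

The exact energy levels follow E_n = -13.6057 eV / n².

The measured value (-0.38 eV) is reported to only 2 significant figures, so we must test candidate n values and see which one matches to that precision.

Candidate energies:
  n = 4:  E = -13.6057/4² = -0.85036 eV
  n = 5:  E = -13.6057/5² = -0.54423 eV
  n = 6:  E = -13.6057/6² = -0.37794 eV  ← matches
  n = 7:  E = -13.6057/7² = -0.27767 eV
  n = 8:  E = -13.6057/8² = -0.21259 eV

Checking against the measurement of -0.38 eV (2 sig figs), only n = 6 agrees:
E_6 = -0.37794 eV, which rounds to -0.38 eV ✓

Therefore n = 6.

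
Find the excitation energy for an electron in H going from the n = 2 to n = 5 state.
2.85720 eV

The energy levels of a hydrogen-like atom are E_n = -13.6057 eV / n².

Energy at n = 2: E_2 = -13.6057 / 2² = -3.40142500 eV
Energy at n = 5: E_5 = -13.6057 / 5² = -0.54422800 eV

The excitation energy is the difference:
ΔE = E_5 - E_2
ΔE = -0.54422800 - (-3.40142500)
ΔE = 2.85720 eV

Since this is positive, energy must be absorbed (photon absorption).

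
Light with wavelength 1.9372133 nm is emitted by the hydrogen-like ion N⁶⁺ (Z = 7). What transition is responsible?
n = 5 → n = 1

First, find the photon energy from the wavelength (hc = 1239.84 eV·nm):
E = hc/λ = 1239.84 eV·nm / 1.9372133 nm = 640.01212 eV

The energy levels of N⁶⁺ satisfy E_n = -13.6057 × 7² / n² eV, so an emission n_i → n_f releases
ΔE = 13.6057 × 7² × (1/n_f² − 1/n_i²) eV.

Setting ΔE equal to the photon energy:
1/n_f² − 1/n_i² = 640.01212 / (13.6057 × 7²) = 0.95999999

Since 1/n_i² must be positive, we need 1/n_f² > 0.95999999, i.e. n_f ≤ 1. For each allowed n_f, solve n_i = (1/n_f² − 0.95999999)^(−1/2) and check whether it is a whole number:
  n_f = 1: 1/n_i² = 1.00000000 − 0.95999999 = 0.04000001 → n_i = 5.000  → integer, n_i = 5 ✓

Only n_f = 1 gives an integer upper level, n_i = 5.

The transition is from n = 5 to n = 1 (emission).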